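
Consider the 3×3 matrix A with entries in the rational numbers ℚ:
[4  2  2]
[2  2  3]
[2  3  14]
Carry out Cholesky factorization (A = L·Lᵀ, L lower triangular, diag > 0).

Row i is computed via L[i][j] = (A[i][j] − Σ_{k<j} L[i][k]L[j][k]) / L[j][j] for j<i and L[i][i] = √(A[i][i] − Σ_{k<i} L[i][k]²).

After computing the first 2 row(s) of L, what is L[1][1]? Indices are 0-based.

L[1][1] = 1

Step 1: L[0][0] = √(4) = 2.
  L[1][0] = (2) / L[0][0] = 1.
Step 2: L[1][1] = √(1) = 1.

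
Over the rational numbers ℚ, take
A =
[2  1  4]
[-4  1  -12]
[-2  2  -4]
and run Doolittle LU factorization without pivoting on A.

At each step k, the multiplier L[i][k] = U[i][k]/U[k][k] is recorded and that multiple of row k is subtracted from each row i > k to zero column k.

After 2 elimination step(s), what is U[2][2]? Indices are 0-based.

k=0: U[0][0]=2
  eliminate (1,0): mult=-2, new row 1: (0, 3, -4); set L[1][0]=-2
  eliminate (2,0): mult=-1, new row 2: (0, 3, 0); set L[2][0]=-1
k=1: U[1][1]=3
  eliminate (2,1): mult=1, new row 2: (0, 0, 4); set L[2][1]=1

U[2][2] = 4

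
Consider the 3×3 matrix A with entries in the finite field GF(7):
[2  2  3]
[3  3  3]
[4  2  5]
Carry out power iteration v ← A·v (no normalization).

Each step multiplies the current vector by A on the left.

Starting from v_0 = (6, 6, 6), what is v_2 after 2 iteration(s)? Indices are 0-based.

v_2 = (5, 3, 4)

v_0 = (6, 6, 6).
v_1 = A·v_0 = (0, 5, 3).
v_2 = A·v_1 = (5, 3, 4).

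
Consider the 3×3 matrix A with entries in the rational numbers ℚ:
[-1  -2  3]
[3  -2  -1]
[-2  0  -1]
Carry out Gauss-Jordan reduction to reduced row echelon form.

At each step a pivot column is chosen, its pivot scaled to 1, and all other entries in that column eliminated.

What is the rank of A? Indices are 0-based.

rank = 3

step 1: normalize row 0 (÷-1) = (1, 2, -3)
  row 1: subtract 3×row0 = (0, -8, 8)
  row 2: subtract -2×row0 = (0, 4, -7)
step 2: normalize row 1 (÷-8) = (0, 1, -1)
  row 0: subtract 2×row1 = (1, 0, -1)
  row 2: subtract 4×row1 = (0, 0, -3)
step 3: normalize row 2 (÷-3) = (0, 0, 1)
  row 0: subtract -1×row2 = (1, 0, 0)
  row 1: subtract -1×row2 = (0, 1, 0)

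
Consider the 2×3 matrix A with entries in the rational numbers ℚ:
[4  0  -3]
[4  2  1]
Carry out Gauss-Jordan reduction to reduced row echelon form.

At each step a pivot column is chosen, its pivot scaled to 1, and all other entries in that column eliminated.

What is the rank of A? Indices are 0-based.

rank = 2

pivot(0,0)=4: scale R0 → (1, 0, -3/4)
  clear (1,0): R1 −= (4)R0 → (0, 2, 4)
pivot(1,1)=2: scale R1 → (0, 1, 2)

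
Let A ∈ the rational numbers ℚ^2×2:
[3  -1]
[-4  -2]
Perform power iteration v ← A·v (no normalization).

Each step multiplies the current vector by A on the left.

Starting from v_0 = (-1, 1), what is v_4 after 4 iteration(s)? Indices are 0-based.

v_0 = (-1, 1).
v_1 = A·v_0 = (-4, 2).
v_2 = A·v_1 = (-14, 12).
v_3 = A·v_2 = (-54, 32).
v_4 = A·v_3 = (-194, 152).

v_4 = (-194, 152)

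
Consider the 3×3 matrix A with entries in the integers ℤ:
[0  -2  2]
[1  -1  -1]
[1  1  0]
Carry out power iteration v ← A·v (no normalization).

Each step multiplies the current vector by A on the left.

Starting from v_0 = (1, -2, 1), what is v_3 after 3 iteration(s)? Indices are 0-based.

v_0 = (1, -2, 1).
v_1 = A·v_0 = (6, 2, -1).
v_2 = A·v_1 = (-6, 5, 8).
v_3 = A·v_2 = (6, -19, -1).

v_3 = (6, -19, -1)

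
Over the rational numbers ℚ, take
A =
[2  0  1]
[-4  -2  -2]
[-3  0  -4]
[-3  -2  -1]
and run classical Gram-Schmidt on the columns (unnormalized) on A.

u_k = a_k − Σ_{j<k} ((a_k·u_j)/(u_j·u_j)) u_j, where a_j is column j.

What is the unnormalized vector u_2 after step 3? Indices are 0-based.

Step 1: u_0 = a_0 = (2, -4, -3, -3).
Step 2: u_1 = a_1 − (7/19)·u_0 = (-14/19, -10/19, 21/19, -17/19).
Step 3: u_2 = a_2 − (25/38)·u_0 − (-61/54)·u_1 = (-31/27, 1/27, -7/9, -1/27).

u_2 = (-31/27, 1/27, -7/9, -1/27)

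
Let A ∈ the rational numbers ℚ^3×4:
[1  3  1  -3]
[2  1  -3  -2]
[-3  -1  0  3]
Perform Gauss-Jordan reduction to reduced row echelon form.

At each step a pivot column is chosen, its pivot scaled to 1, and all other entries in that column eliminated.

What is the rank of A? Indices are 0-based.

pivot(0,0)=1: scale R0 → (1, 3, 1, -3)
  clear (1,0): R1 −= (2)R0 → (0, -5, -5, 4)
  clear (2,0): R2 −= (-3)R0 → (0, 8, 3, -6)
pivot(1,1)=-5: scale R1 → (0, 1, 1, -4/5)
  clear (0,1): R0 −= (3)R1 → (1, 0, -2, -3/5)
  clear (2,1): R2 −= (8)R1 → (0, 0, -5, 2/5)
pivot(2,2)=-5: scale R2 → (0, 0, 1, -2/25)
  clear (0,2): R0 −= (-2)R2 → (1, 0, 0, -19/25)
  clear (1,2): R1 −= (1)R2 → (0, 1, 0, -18/25)

rank = 3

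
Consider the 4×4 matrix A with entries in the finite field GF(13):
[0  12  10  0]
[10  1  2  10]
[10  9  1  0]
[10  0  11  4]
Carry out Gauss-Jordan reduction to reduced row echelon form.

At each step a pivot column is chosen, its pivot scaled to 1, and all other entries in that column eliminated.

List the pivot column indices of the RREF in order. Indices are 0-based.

step 1: exchange rows 0,1
step 1: normalize row 0 (÷10) = (1, 4, 8, 1)
  row 2: subtract 10×row0 = (0, 8, 12, 3)
  row 3: subtract 10×row0 = (0, 12, 9, 7)
step 2: normalize row 1 (÷12) = (0, 1, 3, 0)
  row 0: subtract 4×row1 = (1, 0, 9, 1)
  row 2: subtract 8×row1 = (0, 0, 1, 3)
  row 3: subtract 12×row1 = (0, 0, 12, 7)
step 3: normalize row 2 (÷1) = (0, 0, 1, 3)
  row 0: subtract 9×row2 = (1, 0, 0, 0)
  row 1: subtract 3×row2 = (0, 1, 0, 4)
  row 3: subtract 12×row2 = (0, 0, 0, 10)
step 4: normalize row 3 (÷10) = (0, 0, 0, 1)
  row 1: subtract 4×row3 = (0, 1, 0, 0)
  row 2: subtract 3×row3 = (0, 0, 1, 0)

pivot columns: 0, 1, 2, 3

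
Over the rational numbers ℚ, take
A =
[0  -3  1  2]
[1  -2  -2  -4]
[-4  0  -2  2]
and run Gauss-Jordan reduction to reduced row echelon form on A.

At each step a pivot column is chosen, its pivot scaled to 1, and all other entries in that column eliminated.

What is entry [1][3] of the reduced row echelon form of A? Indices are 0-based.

M[1][3] = -3/19

pivot(0,0): swap R0↔R1
pivot(0,0)=1: scale R0 → (1, -2, -2, -4)
  clear (2,0): R2 −= (-4)R0 → (0, -8, -10, -14)
pivot(1,1)=-3: scale R1 → (0, 1, -1/3, -2/3)
  clear (0,1): R0 −= (-2)R1 → (1, 0, -8/3, -16/3)
  clear (2,1): R2 −= (-8)R1 → (0, 0, -38/3, -58/3)
pivot(2,2)=-38/3: scale R2 → (0, 0, 1, 29/19)
  clear (0,2): R0 −= (-8/3)R2 → (1, 0, 0, -24/19)
  clear (1,2): R1 −= (-1/3)R2 → (0, 1, 0, -3/19)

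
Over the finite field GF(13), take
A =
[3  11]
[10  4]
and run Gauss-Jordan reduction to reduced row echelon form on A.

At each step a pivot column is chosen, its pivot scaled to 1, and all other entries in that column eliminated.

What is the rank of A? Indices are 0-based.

step 1: normalize row 0 (÷3) = (1, 8)
  row 1: subtract 10×row0 = (0, 2)
step 2: normalize row 1 (÷2) = (0, 1)
  row 0: subtract 8×row1 = (1, 0)

rank = 2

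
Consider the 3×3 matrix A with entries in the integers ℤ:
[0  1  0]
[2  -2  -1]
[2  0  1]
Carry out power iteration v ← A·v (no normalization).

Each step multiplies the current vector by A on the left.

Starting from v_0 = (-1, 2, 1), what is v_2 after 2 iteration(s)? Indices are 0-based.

v_2 = (-7, 19, 3)

v_0 = (-1, 2, 1).
v_1 = A·v_0 = (2, -7, -1).
v_2 = A·v_1 = (-7, 19, 3).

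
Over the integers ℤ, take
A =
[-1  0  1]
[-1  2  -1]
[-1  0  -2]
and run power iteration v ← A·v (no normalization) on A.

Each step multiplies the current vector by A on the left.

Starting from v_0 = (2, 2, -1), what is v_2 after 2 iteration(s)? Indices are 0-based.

v_0 = (2, 2, -1).
v_1 = A·v_0 = (-3, 3, 0).
v_2 = A·v_1 = (3, 9, 3).

v_2 = (3, 9, 3)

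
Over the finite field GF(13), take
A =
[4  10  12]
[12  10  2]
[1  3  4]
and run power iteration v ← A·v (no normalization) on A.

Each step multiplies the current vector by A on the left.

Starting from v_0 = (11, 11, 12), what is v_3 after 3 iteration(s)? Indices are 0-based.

v_3 = (10, 6, 3)

v_0 = (11, 11, 12).
v_1 = A·v_0 = (12, 6, 1).
v_2 = A·v_1 = (3, 11, 8).
v_3 = A·v_2 = (10, 6, 3).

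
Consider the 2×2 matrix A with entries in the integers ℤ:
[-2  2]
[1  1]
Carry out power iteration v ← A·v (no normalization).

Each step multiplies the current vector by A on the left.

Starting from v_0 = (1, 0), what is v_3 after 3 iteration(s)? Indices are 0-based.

v_3 = (-14, 5)

v_0 = (1, 0).
v_1 = A·v_0 = (-2, 1).
v_2 = A·v_1 = (6, -1).
v_3 = A·v_2 = (-14, 5).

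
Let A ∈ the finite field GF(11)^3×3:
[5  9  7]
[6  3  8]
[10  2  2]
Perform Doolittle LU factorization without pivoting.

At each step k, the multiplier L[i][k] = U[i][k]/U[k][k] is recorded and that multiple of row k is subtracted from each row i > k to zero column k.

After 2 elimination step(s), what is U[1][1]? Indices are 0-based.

U[1][1] = 1

k=0: U[0][0]=5
  eliminate (1,0): mult=10, new row 1: (0, 1, 4); set L[1][0]=10
  eliminate (2,0): mult=2, new row 2: (0, 6, 10); set L[2][0]=2
k=1: U[1][1]=1
  eliminate (2,1): mult=6, new row 2: (0, 0, 8); set L[2][1]=6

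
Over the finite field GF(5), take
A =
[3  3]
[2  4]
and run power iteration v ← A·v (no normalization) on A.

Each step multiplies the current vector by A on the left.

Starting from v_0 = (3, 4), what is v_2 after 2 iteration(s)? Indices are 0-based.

v_0 = (3, 4).
v_1 = A·v_0 = (1, 2).
v_2 = A·v_1 = (4, 0).

v_2 = (4, 0)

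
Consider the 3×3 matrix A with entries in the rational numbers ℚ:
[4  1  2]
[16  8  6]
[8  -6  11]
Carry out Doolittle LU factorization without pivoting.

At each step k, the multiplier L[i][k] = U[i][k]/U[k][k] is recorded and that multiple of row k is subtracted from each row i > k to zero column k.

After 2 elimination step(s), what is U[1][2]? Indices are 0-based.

Step 1: pivot at (0,0) is 4.
  row1 ← row1 − (4)·row0  ⇒  L[1][0]=4, U row1=(0, 4, -2)
  row2 ← row2 − (2)·row0  ⇒  L[2][0]=2, U row2=(0, -8, 7)
Step 2: pivot at (1,1) is 4.
  row2 ← row2 − (-2)·row1  ⇒  L[2][1]=-2, U row2=(0, 0, 3)

U[1][2] = -2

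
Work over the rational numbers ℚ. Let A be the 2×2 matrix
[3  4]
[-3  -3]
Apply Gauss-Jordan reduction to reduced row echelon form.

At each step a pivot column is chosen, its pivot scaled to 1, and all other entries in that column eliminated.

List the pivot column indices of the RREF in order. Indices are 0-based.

[1] R0 /= 3  ⇒  (1, 4/3)
     R1 -= -3·R0  ⇒  (0, 1)
[2] R1 /= 1  ⇒  (0, 1)
     R0 -= 4/3·R1  ⇒  (1, 0)

pivot columns: 0, 1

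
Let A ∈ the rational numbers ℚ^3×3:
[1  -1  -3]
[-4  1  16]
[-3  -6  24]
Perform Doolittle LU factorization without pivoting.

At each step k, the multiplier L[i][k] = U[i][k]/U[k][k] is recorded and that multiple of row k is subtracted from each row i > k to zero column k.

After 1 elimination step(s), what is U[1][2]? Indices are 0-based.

Step 1: pivot at (0,0) is 1.
  row1 ← row1 − (-4)·row0  ⇒  L[1][0]=-4, U row1=(0, -3, 4)
  row2 ← row2 − (-3)·row0  ⇒  L[2][0]=-3, U row2=(0, -9, 15)

U[1][2] = 4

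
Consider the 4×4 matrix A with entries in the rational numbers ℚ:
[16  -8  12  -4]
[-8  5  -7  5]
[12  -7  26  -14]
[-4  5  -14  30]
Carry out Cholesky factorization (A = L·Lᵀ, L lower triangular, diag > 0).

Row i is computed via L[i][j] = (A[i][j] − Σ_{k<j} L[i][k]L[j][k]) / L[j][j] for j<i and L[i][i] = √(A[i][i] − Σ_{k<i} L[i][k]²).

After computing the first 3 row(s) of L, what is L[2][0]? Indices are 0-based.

L[2][0] = 3

Step 1: L[0][0] = √(16) = 4.
  L[1][0] = (-8) / L[0][0] = -2.
Step 2: L[1][1] = √(1) = 1.
  L[2][0] = (12) / L[0][0] = 3.
  L[2][1] = (-1) / L[1][1] = -1.
Step 3: L[2][2] = √(16) = 4.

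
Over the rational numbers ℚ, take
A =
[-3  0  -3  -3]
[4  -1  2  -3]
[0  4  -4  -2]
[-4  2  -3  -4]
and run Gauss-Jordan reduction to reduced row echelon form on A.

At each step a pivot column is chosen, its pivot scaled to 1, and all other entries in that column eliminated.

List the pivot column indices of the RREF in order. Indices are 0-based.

pivot columns: 0, 1, 2, 3

step 1: normalize row 0 (÷-3) = (1, 0, 1, 1)
  row 1: subtract 4×row0 = (0, -1, -2, -7)
  row 3: subtract -4×row0 = (0, 2, 1, 0)
step 2: normalize row 1 (÷-1) = (0, 1, 2, 7)
  row 2: subtract 4×row1 = (0, 0, -12, -30)
  row 3: subtract 2×row1 = (0, 0, -3, -14)
step 3: normalize row 2 (÷-12) = (0, 0, 1, 5/2)
  row 0: subtract 1×row2 = (1, 0, 0, -3/2)
  row 1: subtract 2×row2 = (0, 1, 0, 2)
  row 3: subtract -3×row2 = (0, 0, 0, -13/2)
step 4: normalize row 3 (÷-13/2) = (0, 0, 0, 1)
  row 0: subtract -3/2×row3 = (1, 0, 0, 0)
  row 1: subtract 2×row3 = (0, 1, 0, 0)
  row 2: subtract 5/2×row3 = (0, 0, 1, 0)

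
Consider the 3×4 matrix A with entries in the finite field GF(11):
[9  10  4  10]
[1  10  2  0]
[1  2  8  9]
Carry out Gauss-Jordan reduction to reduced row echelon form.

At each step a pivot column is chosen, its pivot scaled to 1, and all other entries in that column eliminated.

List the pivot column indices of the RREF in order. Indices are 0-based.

step 1: normalize row 0 (÷9) = (1, 6, 9, 6)
  row 1: subtract 1×row0 = (0, 4, 4, 5)
  row 2: subtract 1×row0 = (0, 7, 10, 3)
step 2: normalize row 1 (÷4) = (0, 1, 1, 4)
  row 0: subtract 6×row1 = (1, 0, 3, 4)
  row 2: subtract 7×row1 = (0, 0, 3, 8)
step 3: normalize row 2 (÷3) = (0, 0, 1, 10)
  row 0: subtract 3×row2 = (1, 0, 0, 7)
  row 1: subtract 1×row2 = (0, 1, 0, 5)

pivot columns: 0, 1, 2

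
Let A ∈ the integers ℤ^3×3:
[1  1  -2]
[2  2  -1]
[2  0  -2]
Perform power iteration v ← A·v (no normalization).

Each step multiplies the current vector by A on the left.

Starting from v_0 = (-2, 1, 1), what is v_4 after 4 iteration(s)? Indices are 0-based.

v_0 = (-2, 1, 1).
v_1 = A·v_0 = (-3, -3, -6).
v_2 = A·v_1 = (6, -6, 6).
v_3 = A·v_2 = (-12, -6, 0).
v_4 = A·v_3 = (-18, -36, -24).

v_4 = (-18, -36, -24)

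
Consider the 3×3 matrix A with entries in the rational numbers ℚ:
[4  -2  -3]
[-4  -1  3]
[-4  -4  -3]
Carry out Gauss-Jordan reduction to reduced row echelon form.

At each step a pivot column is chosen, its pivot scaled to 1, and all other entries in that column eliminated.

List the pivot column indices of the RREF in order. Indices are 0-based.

step 1: normalize row 0 (÷4) = (1, -1/2, -3/4)
  row 1: subtract -4×row0 = (0, -3, 0)
  row 2: subtract -4×row0 = (0, -6, -6)
step 2: normalize row 1 (÷-3) = (0, 1, 0)
  row 0: subtract -1/2×row1 = (1, 0, -3/4)
  row 2: subtract -6×row1 = (0, 0, -6)
step 3: normalize row 2 (÷-6) = (0, 0, 1)
  row 0: subtract -3/4×row2 = (1, 0, 0)

pivot columns: 0, 1, 2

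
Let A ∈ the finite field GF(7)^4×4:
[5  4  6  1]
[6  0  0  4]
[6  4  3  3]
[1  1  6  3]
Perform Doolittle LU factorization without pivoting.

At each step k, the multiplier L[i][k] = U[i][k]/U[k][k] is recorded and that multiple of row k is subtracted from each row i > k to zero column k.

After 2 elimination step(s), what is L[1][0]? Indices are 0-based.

L[1][0] = 4

k=0: U[0][0]=5
  eliminate (1,0): mult=4, new row 1: (0, 5, 4, 0); set L[1][0]=4
  eliminate (2,0): mult=4, new row 2: (0, 2, 0, 6); set L[2][0]=4
  eliminate (3,0): mult=3, new row 3: (0, 3, 2, 0); set L[3][0]=3
k=1: U[1][1]=5
  eliminate (2,1): mult=6, new row 2: (0, 0, 4, 6); set L[2][1]=6
  eliminate (3,1): mult=2, new row 3: (0, 0, 1, 0); set L[3][1]=2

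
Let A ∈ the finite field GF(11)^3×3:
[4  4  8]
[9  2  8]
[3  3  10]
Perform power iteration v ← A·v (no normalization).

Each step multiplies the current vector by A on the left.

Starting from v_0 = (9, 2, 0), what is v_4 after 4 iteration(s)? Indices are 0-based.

v_4 = (1, 6, 5)

v_0 = (9, 2, 0).
v_1 = A·v_0 = (0, 8, 0).
v_2 = A·v_1 = (10, 5, 2).
v_3 = A·v_2 = (10, 6, 10).
v_4 = A·v_3 = (1, 6, 5).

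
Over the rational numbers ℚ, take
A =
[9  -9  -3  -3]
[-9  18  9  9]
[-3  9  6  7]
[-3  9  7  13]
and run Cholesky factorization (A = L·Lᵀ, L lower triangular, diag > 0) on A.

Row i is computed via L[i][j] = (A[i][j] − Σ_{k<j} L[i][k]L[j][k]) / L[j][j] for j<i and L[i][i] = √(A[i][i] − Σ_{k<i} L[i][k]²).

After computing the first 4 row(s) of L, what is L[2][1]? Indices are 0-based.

L[2][1] = 2

Step 1: L[0][0] = √(9) = 3.
  L[1][0] = (-9) / L[0][0] = -3.
Step 2: L[1][1] = √(9) = 3.
  L[2][0] = (-3) / L[0][0] = -1.
  L[2][1] = (6) / L[1][1] = 2.
Step 3: L[2][2] = √(1) = 1.
  L[3][0] = (-3) / L[0][0] = -1.
  L[3][1] = (6) / L[1][1] = 2.
  L[3][2] = (2) / L[2][2] = 2.
Step 4: L[3][3] = √(4) = 2.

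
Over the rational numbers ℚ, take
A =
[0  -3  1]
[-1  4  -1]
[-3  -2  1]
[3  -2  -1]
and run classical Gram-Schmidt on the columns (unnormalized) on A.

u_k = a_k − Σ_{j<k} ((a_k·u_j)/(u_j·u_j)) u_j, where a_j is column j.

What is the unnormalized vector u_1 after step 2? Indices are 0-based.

u_1 = (-3, 72/19, -50/19, -26/19)

Step 1: u_0 = a_0 = (0, -1, -3, 3).
Step 2: u_1 = a_1 − (-4/19)·u_0 = (-3, 72/19, -50/19, -26/19).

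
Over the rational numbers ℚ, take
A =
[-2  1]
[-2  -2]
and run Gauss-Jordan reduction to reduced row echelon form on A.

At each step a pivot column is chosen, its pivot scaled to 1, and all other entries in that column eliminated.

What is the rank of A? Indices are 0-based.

[1] R0 /= -2  ⇒  (1, -1/2)
     R1 -= -2·R0  ⇒  (0, -3)
[2] R1 /= -3  ⇒  (0, 1)
     R0 -= -1/2·R1  ⇒  (1, 0)

rank = 2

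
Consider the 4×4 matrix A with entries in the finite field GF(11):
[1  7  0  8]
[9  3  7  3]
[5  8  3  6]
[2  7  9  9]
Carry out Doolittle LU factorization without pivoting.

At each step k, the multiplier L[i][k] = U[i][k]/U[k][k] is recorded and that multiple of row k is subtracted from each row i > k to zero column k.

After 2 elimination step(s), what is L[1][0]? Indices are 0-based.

k=0: U[0][0]=1
  eliminate (1,0): mult=9, new row 1: (0, 6, 7, 8); set L[1][0]=9
  eliminate (2,0): mult=5, new row 2: (0, 6, 3, 10); set L[2][0]=5
  eliminate (3,0): mult=2, new row 3: (0, 4, 9, 4); set L[3][0]=2
k=1: U[1][1]=6
  eliminate (2,1): mult=1, new row 2: (0, 0, 7, 2); set L[2][1]=1
  eliminate (3,1): mult=8, new row 3: (0, 0, 8, 6); set L[3][1]=8

L[1][0] = 9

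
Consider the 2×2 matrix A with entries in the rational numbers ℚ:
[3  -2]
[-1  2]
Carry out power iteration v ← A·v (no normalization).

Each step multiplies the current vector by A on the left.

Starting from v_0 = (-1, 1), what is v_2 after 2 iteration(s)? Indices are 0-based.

v_0 = (-1, 1).
v_1 = A·v_0 = (-5, 3).
v_2 = A·v_1 = (-21, 11).

v_2 = (-21, 11)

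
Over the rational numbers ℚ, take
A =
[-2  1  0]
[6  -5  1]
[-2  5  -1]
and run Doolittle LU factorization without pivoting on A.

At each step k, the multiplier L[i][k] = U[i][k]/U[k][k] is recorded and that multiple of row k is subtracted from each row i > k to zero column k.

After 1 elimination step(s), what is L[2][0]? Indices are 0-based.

k=0: U[0][0]=-2
  eliminate (1,0): mult=-3, new row 1: (0, -2, 1); set L[1][0]=-3
  eliminate (2,0): mult=1, new row 2: (0, 4, -1); set L[2][0]=1

L[2][0] = 1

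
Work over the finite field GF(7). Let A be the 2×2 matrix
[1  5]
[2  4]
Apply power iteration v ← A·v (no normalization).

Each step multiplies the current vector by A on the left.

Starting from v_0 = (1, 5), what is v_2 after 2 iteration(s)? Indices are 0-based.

v_0 = (1, 5).
v_1 = A·v_0 = (5, 1).
v_2 = A·v_1 = (3, 0).

v_2 = (3, 0)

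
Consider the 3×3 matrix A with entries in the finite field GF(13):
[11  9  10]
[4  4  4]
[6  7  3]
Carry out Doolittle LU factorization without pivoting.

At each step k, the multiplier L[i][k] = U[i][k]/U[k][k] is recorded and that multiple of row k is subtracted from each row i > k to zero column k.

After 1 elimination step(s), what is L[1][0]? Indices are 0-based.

[col 0] pivot 11
  R1 -= 11*R0 → (0, 9, 11)  (L[1][0] := 11)
  R2 -= 10*R0 → (0, 8, 7)  (L[2][0] := 10)

L[1][0] = 11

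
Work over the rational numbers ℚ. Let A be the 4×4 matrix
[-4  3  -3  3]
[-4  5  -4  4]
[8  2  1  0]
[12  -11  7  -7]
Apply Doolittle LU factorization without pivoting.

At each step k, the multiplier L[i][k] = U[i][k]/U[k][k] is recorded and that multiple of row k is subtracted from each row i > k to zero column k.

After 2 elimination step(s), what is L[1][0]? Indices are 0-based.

L[1][0] = 1

[col 0] pivot -4
  R1 -= 1*R0 → (0, 2, -1, 1)  (L[1][0] := 1)
  R2 -= -2*R0 → (0, 8, -5, 6)  (L[2][0] := -2)
  R3 -= -3*R0 → (0, -2, -2, 2)  (L[3][0] := -3)
[col 1] pivot 2
  R2 -= 4*R1 → (0, 0, -1, 2)  (L[2][1] := 4)
  R3 -= -1*R1 → (0, 0, -3, 3)  (L[3][1] := -1)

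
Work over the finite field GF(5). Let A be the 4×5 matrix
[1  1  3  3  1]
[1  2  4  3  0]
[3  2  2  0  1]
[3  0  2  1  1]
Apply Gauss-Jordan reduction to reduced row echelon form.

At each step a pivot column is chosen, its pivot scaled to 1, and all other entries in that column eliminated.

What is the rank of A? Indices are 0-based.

rank = 4

pivot(0,0)=1: scale R0 → (1, 1, 3, 3, 1)
  clear (1,0): R1 −= (1)R0 → (0, 1, 1, 0, 4)
  clear (2,0): R2 −= (3)R0 → (0, 4, 3, 1, 3)
  clear (3,0): R3 −= (3)R0 → (0, 2, 3, 2, 3)
pivot(1,1)=1: scale R1 → (0, 1, 1, 0, 4)
  clear (0,1): R0 −= (1)R1 → (1, 0, 2, 3, 2)
  clear (2,1): R2 −= (4)R1 → (0, 0, 4, 1, 2)
  clear (3,1): R3 −= (2)R1 → (0, 0, 1, 2, 0)
pivot(2,2)=4: scale R2 → (0, 0, 1, 4, 3)
  clear (0,2): R0 −= (2)R2 → (1, 0, 0, 0, 1)
  clear (1,2): R1 −= (1)R2 → (0, 1, 0, 1, 1)
  clear (3,2): R3 −= (1)R2 → (0, 0, 0, 3, 2)
pivot(3,3)=3: scale R3 → (0, 0, 0, 1, 4)
  clear (1,3): R1 −= (1)R3 → (0, 1, 0, 0, 2)
  clear (2,3): R2 −= (4)R3 → (0, 0, 1, 0, 2)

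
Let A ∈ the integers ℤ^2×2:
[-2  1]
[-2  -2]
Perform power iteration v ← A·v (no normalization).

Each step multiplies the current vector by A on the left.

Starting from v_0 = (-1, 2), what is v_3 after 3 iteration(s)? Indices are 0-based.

v_3 = (16, 28)

v_0 = (-1, 2).
v_1 = A·v_0 = (4, -2).
v_2 = A·v_1 = (-10, -4).
v_3 = A·v_2 = (16, 28).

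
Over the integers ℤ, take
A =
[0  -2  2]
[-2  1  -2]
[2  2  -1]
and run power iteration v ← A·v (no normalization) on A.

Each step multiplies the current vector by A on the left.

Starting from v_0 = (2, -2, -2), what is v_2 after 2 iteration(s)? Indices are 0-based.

v_2 = (8, -6, -6)

v_0 = (2, -2, -2).
v_1 = A·v_0 = (0, -2, 2).
v_2 = A·v_1 = (8, -6, -6).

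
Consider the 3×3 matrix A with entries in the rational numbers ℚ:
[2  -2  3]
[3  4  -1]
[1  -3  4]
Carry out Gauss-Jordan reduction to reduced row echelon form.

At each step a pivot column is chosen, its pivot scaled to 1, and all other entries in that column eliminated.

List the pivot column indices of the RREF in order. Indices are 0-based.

[1] R0 /= 2  ⇒  (1, -1, 3/2)
     R1 -= 3·R0  ⇒  (0, 7, -11/2)
     R2 -= 1·R0  ⇒  (0, -2, 5/2)
[2] R1 /= 7  ⇒  (0, 1, -11/14)
     R0 -= -1·R1  ⇒  (1, 0, 5/7)
     R2 -= -2·R1  ⇒  (0, 0, 13/14)
[3] R2 /= 13/14  ⇒  (0, 0, 1)
     R0 -= 5/7·R2  ⇒  (1, 0, 0)
     R1 -= -11/14·R2  ⇒  (0, 1, 0)

pivot columns: 0, 1, 2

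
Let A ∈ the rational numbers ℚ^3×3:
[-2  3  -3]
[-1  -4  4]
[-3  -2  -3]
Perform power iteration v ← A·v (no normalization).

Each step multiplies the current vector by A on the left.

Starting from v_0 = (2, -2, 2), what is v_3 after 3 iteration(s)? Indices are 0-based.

v_0 = (2, -2, 2).
v_1 = A·v_0 = (-16, 14, -8).
v_2 = A·v_1 = (98, -72, 44).
v_3 = A·v_2 = (-544, 366, -282).

v_3 = (-544, 366, -282)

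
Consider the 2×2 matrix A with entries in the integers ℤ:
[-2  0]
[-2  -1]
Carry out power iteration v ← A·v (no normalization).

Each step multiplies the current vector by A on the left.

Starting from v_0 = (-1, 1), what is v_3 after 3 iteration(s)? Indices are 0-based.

v_0 = (-1, 1).
v_1 = A·v_0 = (2, 1).
v_2 = A·v_1 = (-4, -5).
v_3 = A·v_2 = (8, 13).

v_3 = (8, 13)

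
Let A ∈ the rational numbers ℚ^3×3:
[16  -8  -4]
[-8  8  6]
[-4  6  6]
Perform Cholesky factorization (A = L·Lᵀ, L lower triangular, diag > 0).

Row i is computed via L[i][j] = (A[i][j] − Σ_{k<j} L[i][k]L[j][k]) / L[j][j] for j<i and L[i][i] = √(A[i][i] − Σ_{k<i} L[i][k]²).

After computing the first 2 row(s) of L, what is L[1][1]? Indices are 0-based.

Step 1: L[0][0] = √(16) = 4.
  L[1][0] = (-8) / L[0][0] = -2.
Step 2: L[1][1] = √(4) = 2.

L[1][1] = 2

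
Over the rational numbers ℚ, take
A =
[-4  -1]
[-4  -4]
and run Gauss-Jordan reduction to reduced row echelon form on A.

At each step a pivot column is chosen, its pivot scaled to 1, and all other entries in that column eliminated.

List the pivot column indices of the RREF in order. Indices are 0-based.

pivot(0,0)=-4: scale R0 → (1, 1/4)
  clear (1,0): R1 −= (-4)R0 → (0, -3)
pivot(1,1)=-3: scale R1 → (0, 1)
  clear (0,1): R0 −= (1/4)R1 → (1, 0)

pivot columns: 0, 1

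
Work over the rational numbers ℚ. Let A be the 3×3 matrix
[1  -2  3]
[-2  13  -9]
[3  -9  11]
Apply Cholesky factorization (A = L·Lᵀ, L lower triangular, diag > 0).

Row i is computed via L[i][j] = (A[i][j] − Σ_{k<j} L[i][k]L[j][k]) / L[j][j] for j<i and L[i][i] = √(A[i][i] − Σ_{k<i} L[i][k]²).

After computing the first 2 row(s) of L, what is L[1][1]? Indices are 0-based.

L[1][1] = 3

Step 1: L[0][0] = √(1) = 1.
  L[1][0] = (-2) / L[0][0] = -2.
Step 2: L[1][1] = √(9) = 3.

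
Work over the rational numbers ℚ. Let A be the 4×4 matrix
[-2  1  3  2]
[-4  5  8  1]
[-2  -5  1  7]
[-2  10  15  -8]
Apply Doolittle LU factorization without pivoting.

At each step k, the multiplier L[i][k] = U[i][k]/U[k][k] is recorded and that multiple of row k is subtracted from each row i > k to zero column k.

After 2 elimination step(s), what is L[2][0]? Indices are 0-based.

L[2][0] = 1

Step 1: pivot at (0,0) is -2.
  row1 ← row1 − (2)·row0  ⇒  L[1][0]=2, U row1=(0, 3, 2, -3)
  row2 ← row2 − (1)·row0  ⇒  L[2][0]=1, U row2=(0, -6, -2, 5)
  row3 ← row3 − (1)·row0  ⇒  L[3][0]=1, U row3=(0, 9, 12, -10)
Step 2: pivot at (1,1) is 3.
  row2 ← row2 − (-2)·row1  ⇒  L[2][1]=-2, U row2=(0, 0, 2, -1)
  row3 ← row3 − (3)·row1  ⇒  L[3][1]=3, U row3=(0, 0, 6, -1)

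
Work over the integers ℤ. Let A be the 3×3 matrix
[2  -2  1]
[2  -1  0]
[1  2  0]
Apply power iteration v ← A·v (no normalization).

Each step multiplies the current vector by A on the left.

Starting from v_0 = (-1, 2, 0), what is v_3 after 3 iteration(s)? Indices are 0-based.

v_0 = (-1, 2, 0).
v_1 = A·v_0 = (-6, -4, 3).
v_2 = A·v_1 = (-1, -8, -14).
v_3 = A·v_2 = (0, 6, -17).

v_3 = (0, 6, -17)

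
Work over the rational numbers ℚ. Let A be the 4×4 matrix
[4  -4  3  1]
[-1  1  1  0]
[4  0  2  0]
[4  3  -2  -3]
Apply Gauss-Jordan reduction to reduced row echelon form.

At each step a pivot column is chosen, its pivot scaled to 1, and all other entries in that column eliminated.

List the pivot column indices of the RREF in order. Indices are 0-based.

pivot columns: 0, 1, 2, 3

step 1: normalize row 0 (÷4) = (1, -1, 3/4, 1/4)
  row 1: subtract -1×row0 = (0, 0, 7/4, 1/4)
  row 2: subtract 4×row0 = (0, 4, -1, -1)
  row 3: subtract 4×row0 = (0, 7, -5, -4)
step 2: exchange rows 1,2
step 2: normalize row 1 (÷4) = (0, 1, -1/4, -1/4)
  row 0: subtract -1×row1 = (1, 0, 1/2, 0)
  row 3: subtract 7×row1 = (0, 0, -13/4, -9/4)
step 3: normalize row 2 (÷7/4) = (0, 0, 1, 1/7)
  row 0: subtract 1/2×row2 = (1, 0, 0, -1/14)
  row 1: subtract -1/4×row2 = (0, 1, 0, -3/14)
  row 3: subtract -13/4×row2 = (0, 0, 0, -25/14)
step 4: normalize row 3 (÷-25/14) = (0, 0, 0, 1)
  row 0: subtract -1/14×row3 = (1, 0, 0, 0)
  row 1: subtract -3/14×row3 = (0, 1, 0, 0)
  row 2: subtract 1/7×row3 = (0, 0, 1, 0)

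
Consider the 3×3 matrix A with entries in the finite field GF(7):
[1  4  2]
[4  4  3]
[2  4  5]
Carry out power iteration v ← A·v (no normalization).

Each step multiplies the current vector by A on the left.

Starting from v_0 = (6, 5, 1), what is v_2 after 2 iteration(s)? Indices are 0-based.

v_2 = (3, 5, 2)

v_0 = (6, 5, 1).
v_1 = A·v_0 = (0, 5, 2).
v_2 = A·v_1 = (3, 5, 2).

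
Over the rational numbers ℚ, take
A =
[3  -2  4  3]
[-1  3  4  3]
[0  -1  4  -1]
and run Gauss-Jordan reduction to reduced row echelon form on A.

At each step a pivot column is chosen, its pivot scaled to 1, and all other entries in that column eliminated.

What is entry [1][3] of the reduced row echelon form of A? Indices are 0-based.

M[1][3] = 16/11

step 1: normalize row 0 (÷3) = (1, -2/3, 4/3, 1)
  row 1: subtract -1×row0 = (0, 7/3, 16/3, 4)
step 2: normalize row 1 (÷7/3) = (0, 1, 16/7, 12/7)
  row 0: subtract -2/3×row1 = (1, 0, 20/7, 15/7)
  row 2: subtract -1×row1 = (0, 0, 44/7, 5/7)
step 3: normalize row 2 (÷44/7) = (0, 0, 1, 5/44)
  row 0: subtract 20/7×row2 = (1, 0, 0, 20/11)
  row 1: subtract 16/7×row2 = (0, 1, 0, 16/11)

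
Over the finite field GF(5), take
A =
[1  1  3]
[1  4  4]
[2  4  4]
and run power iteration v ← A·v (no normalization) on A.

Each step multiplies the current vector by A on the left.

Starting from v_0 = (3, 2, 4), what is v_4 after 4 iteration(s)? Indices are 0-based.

v_0 = (3, 2, 4).
v_1 = A·v_0 = (2, 2, 0).
v_2 = A·v_1 = (4, 0, 2).
v_3 = A·v_2 = (0, 2, 1).
v_4 = A·v_3 = (0, 2, 2).

v_4 = (0, 2, 2)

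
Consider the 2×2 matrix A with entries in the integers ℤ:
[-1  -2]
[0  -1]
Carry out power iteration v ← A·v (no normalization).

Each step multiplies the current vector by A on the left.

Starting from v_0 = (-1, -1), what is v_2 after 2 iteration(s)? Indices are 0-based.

v_0 = (-1, -1).
v_1 = A·v_0 = (3, 1).
v_2 = A·v_1 = (-5, -1).

v_2 = (-5, -1)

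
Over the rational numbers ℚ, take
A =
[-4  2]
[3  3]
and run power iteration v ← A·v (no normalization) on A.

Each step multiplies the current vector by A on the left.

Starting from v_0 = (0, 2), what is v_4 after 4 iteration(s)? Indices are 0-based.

v_0 = (0, 2).
v_1 = A·v_0 = (4, 6).
v_2 = A·v_1 = (-4, 30).
v_3 = A·v_2 = (76, 78).
v_4 = A·v_3 = (-148, 462).

v_4 = (-148, 462)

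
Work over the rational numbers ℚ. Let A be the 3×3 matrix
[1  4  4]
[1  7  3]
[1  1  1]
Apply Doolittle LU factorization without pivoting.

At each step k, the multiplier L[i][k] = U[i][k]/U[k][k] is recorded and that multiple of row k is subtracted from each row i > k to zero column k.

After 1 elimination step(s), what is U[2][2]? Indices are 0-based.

U[2][2] = -3

Step 1: pivot at (0,0) is 1.
  row1 ← row1 − (1)·row0  ⇒  L[1][0]=1, U row1=(0, 3, -1)
  row2 ← row2 − (1)·row0  ⇒  L[2][0]=1, U row2=(0, -3, -3)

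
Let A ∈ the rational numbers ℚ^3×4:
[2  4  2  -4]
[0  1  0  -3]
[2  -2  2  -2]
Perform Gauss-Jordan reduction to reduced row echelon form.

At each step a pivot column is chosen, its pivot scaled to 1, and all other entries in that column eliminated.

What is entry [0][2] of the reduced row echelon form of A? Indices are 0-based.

M[0][2] = 1

pivot(0,0)=2: scale R0 → (1, 2, 1, -2)
  clear (2,0): R2 −= (2)R0 → (0, -6, 0, 2)
pivot(1,1)=1: scale R1 → (0, 1, 0, -3)
  clear (0,1): R0 −= (2)R1 → (1, 0, 1, 4)
  clear (2,1): R2 −= (-6)R1 → (0, 0, 0, -16)
col 2: no nonzero at/below row 2; advance.
pivot(2,3)=-16: scale R2 → (0, 0, 0, 1)
  clear (0,3): R0 −= (4)R2 → (1, 0, 1, 0)
  clear (1,3): R1 −= (-3)R2 → (0, 1, 0, 0)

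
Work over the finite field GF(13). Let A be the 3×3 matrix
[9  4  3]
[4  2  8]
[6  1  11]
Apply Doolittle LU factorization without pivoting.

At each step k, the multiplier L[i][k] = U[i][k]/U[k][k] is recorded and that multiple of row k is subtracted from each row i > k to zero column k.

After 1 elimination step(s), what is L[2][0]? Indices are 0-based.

L[2][0] = 5

Step 1: pivot at (0,0) is 9.
  row1 ← row1 − (12)·row0  ⇒  L[1][0]=12, U row1=(0, 6, 11)
  row2 ← row2 − (5)·row0  ⇒  L[2][0]=5, U row2=(0, 7, 9)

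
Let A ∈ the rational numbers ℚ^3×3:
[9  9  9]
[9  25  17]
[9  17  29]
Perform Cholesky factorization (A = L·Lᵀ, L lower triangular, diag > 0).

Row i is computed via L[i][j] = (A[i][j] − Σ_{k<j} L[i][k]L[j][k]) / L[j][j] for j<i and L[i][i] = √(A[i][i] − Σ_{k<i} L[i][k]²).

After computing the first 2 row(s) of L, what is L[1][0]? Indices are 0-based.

L[1][0] = 3

Step 1: L[0][0] = √(9) = 3.
  L[1][0] = (9) / L[0][0] = 3.
Step 2: L[1][1] = √(16) = 4.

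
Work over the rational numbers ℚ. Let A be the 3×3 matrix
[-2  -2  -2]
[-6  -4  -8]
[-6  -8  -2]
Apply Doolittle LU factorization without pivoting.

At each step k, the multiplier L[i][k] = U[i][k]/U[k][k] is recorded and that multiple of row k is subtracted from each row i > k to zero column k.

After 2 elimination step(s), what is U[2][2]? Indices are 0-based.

[col 0] pivot -2
  R1 -= 3*R0 → (0, 2, -2)  (L[1][0] := 3)
  R2 -= 3*R0 → (0, -2, 4)  (L[2][0] := 3)
[col 1] pivot 2
  R2 -= -1*R1 → (0, 0, 2)  (L[2][1] := -1)

U[2][2] = 2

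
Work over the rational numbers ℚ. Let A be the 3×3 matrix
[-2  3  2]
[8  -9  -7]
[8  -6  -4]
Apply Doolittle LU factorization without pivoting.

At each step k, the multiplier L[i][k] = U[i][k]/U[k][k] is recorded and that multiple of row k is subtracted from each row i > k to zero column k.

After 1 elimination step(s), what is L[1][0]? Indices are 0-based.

L[1][0] = -4

[col 0] pivot -2
  R1 -= -4*R0 → (0, 3, 1)  (L[1][0] := -4)
  R2 -= -4*R0 → (0, 6, 4)  (L[2][0] := -4)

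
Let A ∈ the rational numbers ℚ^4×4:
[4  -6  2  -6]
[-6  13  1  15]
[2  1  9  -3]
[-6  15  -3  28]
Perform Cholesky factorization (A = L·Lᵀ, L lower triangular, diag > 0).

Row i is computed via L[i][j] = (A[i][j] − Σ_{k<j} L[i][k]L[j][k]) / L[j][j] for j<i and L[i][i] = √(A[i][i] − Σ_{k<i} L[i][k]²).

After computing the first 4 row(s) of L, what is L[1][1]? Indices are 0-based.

L[1][1] = 2

Step 1: L[0][0] = √(4) = 2.
  L[1][0] = (-6) / L[0][0] = -3.
Step 2: L[1][1] = √(4) = 2.
  L[2][0] = (2) / L[0][0] = 1.
  L[2][1] = (4) / L[1][1] = 2.
Step 3: L[2][2] = √(4) = 2.
  L[3][0] = (-6) / L[0][0] = -3.
  L[3][1] = (6) / L[1][1] = 3.
  L[3][2] = (-6) / L[2][2] = -3.
Step 4: L[3][3] = √(1) = 1.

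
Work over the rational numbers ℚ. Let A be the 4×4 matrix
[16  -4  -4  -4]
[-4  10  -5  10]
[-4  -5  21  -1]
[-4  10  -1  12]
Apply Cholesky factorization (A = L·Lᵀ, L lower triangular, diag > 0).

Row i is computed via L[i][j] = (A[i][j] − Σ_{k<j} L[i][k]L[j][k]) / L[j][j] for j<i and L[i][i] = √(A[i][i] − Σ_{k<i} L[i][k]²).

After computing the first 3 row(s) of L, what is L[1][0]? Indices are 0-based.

L[1][0] = -1

Step 1: L[0][0] = √(16) = 4.
  L[1][0] = (-4) / L[0][0] = -1.
Step 2: L[1][1] = √(9) = 3.
  L[2][0] = (-4) / L[0][0] = -1.
  L[2][1] = (-6) / L[1][1] = -2.
Step 3: L[2][2] = √(16) = 4.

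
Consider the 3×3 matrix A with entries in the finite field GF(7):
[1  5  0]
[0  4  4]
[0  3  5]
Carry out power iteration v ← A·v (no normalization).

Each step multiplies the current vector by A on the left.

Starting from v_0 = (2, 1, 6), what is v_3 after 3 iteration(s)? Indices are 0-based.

v_3 = (2, 5, 3)

v_0 = (2, 1, 6).
v_1 = A·v_0 = (0, 0, 5).
v_2 = A·v_1 = (0, 6, 4).
v_3 = A·v_2 = (2, 5, 3).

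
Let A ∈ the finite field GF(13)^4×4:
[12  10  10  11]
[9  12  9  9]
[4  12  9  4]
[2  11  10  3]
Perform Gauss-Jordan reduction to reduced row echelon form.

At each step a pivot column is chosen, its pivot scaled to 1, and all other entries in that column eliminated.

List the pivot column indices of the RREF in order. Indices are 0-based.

pivot columns: 0, 1, 2, 3

step 1: normalize row 0 (÷12) = (1, 3, 3, 2)
  row 1: subtract 9×row0 = (0, 11, 8, 4)
  row 2: subtract 4×row0 = (0, 0, 10, 9)
  row 3: subtract 2×row0 = (0, 5, 4, 12)
step 2: normalize row 1 (÷11) = (0, 1, 9, 11)
  row 0: subtract 3×row1 = (1, 0, 2, 8)
  row 3: subtract 5×row1 = (0, 0, 11, 9)
step 3: normalize row 2 (÷10) = (0, 0, 1, 10)
  row 0: subtract 2×row2 = (1, 0, 0, 1)
  row 1: subtract 9×row2 = (0, 1, 0, 12)
  row 3: subtract 11×row2 = (0, 0, 0, 3)
step 4: normalize row 3 (÷3) = (0, 0, 0, 1)
  row 0: subtract 1×row3 = (1, 0, 0, 0)
  row 1: subtract 12×row3 = (0, 1, 0, 0)
  row 2: subtract 10×row3 = (0, 0, 1, 0)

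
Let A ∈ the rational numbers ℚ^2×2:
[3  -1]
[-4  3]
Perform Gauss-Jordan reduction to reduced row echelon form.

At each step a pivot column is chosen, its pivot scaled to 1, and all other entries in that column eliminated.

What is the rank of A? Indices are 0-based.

step 1: normalize row 0 (÷3) = (1, -1/3)
  row 1: subtract -4×row0 = (0, 5/3)
step 2: normalize row 1 (÷5/3) = (0, 1)
  row 0: subtract -1/3×row1 = (1, 0)

rank = 2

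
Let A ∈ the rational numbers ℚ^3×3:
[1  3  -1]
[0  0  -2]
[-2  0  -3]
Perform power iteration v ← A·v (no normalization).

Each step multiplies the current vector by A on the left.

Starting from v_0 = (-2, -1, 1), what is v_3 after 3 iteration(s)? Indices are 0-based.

v_0 = (-2, -1, 1).
v_1 = A·v_0 = (-6, -2, 1).
v_2 = A·v_1 = (-13, -2, 9).
v_3 = A·v_2 = (-28, -18, -1).

v_3 = (-28, -18, -1)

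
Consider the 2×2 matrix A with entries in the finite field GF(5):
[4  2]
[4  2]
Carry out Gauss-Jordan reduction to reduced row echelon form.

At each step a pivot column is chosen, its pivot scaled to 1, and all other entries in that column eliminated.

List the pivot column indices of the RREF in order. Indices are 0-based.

pivot columns: 0

step 1: normalize row 0 (÷4) = (1, 3)
  row 1: subtract 4×row0 = (0, 0)
skip col 1 (zero from row 1)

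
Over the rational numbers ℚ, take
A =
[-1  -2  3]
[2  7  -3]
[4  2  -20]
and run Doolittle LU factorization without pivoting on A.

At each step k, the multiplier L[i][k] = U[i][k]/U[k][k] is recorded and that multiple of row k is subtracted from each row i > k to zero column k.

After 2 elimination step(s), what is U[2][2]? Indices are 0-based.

U[2][2] = -2

Step 1: pivot at (0,0) is -1.
  row1 ← row1 − (-2)·row0  ⇒  L[1][0]=-2, U row1=(0, 3, 3)
  row2 ← row2 − (-4)·row0  ⇒  L[2][0]=-4, U row2=(0, -6, -8)
Step 2: pivot at (1,1) is 3.
  row2 ← row2 − (-2)·row1  ⇒  L[2][1]=-2, U row2=(0, 0, -2)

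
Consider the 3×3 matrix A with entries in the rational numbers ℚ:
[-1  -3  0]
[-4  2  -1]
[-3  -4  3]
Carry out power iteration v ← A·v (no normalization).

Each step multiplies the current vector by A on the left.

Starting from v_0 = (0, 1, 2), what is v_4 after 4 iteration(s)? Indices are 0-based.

v_4 = (54, 122, 115)

v_0 = (0, 1, 2).
v_1 = A·v_0 = (-3, 0, 2).
v_2 = A·v_1 = (3, 10, 15).
v_3 = A·v_2 = (-33, -7, -4).
v_4 = A·v_3 = (54, 122, 115).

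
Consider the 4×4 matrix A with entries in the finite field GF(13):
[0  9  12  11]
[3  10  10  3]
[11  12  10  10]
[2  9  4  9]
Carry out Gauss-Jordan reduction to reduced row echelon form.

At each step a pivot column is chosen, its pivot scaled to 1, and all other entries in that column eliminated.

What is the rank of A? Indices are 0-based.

rank = 4

step 1: exchange rows 0,1
step 1: normalize row 0 (÷3) = (1, 12, 12, 1)
  row 2: subtract 11×row0 = (0, 10, 8, 12)
  row 3: subtract 2×row0 = (0, 11, 6, 7)
step 2: normalize row 1 (÷9) = (0, 1, 10, 7)
  row 0: subtract 12×row1 = (1, 0, 9, 8)
  row 2: subtract 10×row1 = (0, 0, 12, 7)
  row 3: subtract 11×row1 = (0, 0, 0, 8)
step 3: normalize row 2 (÷12) = (0, 0, 1, 6)
  row 0: subtract 9×row2 = (1, 0, 0, 6)
  row 1: subtract 10×row2 = (0, 1, 0, 12)
step 4: normalize row 3 (÷8) = (0, 0, 0, 1)
  row 0: subtract 6×row3 = (1, 0, 0, 0)
  row 1: subtract 12×row3 = (0, 1, 0, 0)
  row 2: subtract 6×row3 = (0, 0, 1, 0)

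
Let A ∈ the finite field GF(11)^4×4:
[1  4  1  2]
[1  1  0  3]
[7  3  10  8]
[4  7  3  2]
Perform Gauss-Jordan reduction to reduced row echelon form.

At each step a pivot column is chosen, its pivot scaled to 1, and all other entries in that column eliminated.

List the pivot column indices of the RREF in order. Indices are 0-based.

pivot columns: 0, 1, 2

[1] R0 /= 1  ⇒  (1, 4, 1, 2)
     R1 -= 1·R0  ⇒  (0, 8, 10, 1)
     R2 -= 7·R0  ⇒  (0, 8, 3, 5)
     R3 -= 4·R0  ⇒  (0, 2, 10, 5)
[2] R1 /= 8  ⇒  (0, 1, 4, 7)
     R0 -= 4·R1  ⇒  (1, 0, 7, 7)
     R2 -= 8·R1  ⇒  (0, 0, 4, 4)
     R3 -= 2·R1  ⇒  (0, 0, 2, 2)
[3] R2 /= 4  ⇒  (0, 0, 1, 1)
     R0 -= 7·R2  ⇒  (1, 0, 0, 0)
     R1 -= 4·R2  ⇒  (0, 1, 0, 3)
     R3 -= 2·R2  ⇒  (0, 0, 0, 0)
column 3 empty below row 3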